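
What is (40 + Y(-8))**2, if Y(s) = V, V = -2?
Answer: 1444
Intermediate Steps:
Y(s) = -2
(40 + Y(-8))**2 = (40 - 2)**2 = 38**2 = 1444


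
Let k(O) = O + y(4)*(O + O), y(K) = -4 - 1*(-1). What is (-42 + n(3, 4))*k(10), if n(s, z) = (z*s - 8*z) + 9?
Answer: 2650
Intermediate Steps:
y(K) = -3 (y(K) = -4 + 1 = -3)
n(s, z) = 9 - 8*z + s*z (n(s, z) = (s*z - 8*z) + 9 = (-8*z + s*z) + 9 = 9 - 8*z + s*z)
k(O) = -5*O (k(O) = O - 3*(O + O) = O - 6*O = -5*O)
(-42 + n(3, 4))*k(10) = (-42 + (9 - 8*4 + 3*4))*(-5*10) = (-42 + (9 - 32 + 12))*(-50) = (-42 - 11)*(-50) = -53*(-50) = 2650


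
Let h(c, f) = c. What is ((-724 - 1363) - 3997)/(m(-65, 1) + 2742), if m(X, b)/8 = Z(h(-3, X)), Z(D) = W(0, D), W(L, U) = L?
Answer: -1014/457 ≈ -2.2188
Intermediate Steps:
Z(D) = 0
m(X, b) = 0 (m(X, b) = 8*0 = 0)
((-724 - 1363) - 3997)/(m(-65, 1) + 2742) = ((-724 - 1363) - 3997)/(0 + 2742) = (-2087 - 3997)/2742 = -6084*1/2742 = -1014/457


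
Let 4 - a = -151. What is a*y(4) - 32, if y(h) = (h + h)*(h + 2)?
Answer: 7408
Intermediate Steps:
a = 155 (a = 4 - 1*(-151) = 4 + 151 = 155)
y(h) = 2*h*(2 + h) (y(h) = (2*h)*(2 + h) = 2*h*(2 + h))
a*y(4) - 32 = 155*(2*4*(2 + 4)) - 32 = 155*(2*4*6) - 32 = 155*48 - 32 = 7440 - 32 = 7408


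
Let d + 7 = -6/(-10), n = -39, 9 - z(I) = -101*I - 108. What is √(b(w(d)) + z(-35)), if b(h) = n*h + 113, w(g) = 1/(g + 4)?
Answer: I*√13155/2 ≈ 57.348*I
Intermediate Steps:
z(I) = 117 + 101*I (z(I) = 9 - (-101*I - 108) = 9 - (-108 - 101*I) = 9 + (108 + 101*I) = 117 + 101*I)
d = -32/5 (d = -7 - 6/(-10) = -7 - 6*(-⅒) = -7 + ⅗ = -32/5 ≈ -6.4000)
w(g) = 1/(4 + g)
b(h) = 113 - 39*h (b(h) = -39*h + 113 = 113 - 39*h)
√(b(w(d)) + z(-35)) = √((113 - 39/(4 - 32/5)) + (117 + 101*(-35))) = √((113 - 39/(-12/5)) + (117 - 3535)) = √((113 - 39*(-5/12)) - 3418) = √((113 + 65/4) - 3418) = √(517/4 - 3418) = √(-13155/4) = I*√13155/2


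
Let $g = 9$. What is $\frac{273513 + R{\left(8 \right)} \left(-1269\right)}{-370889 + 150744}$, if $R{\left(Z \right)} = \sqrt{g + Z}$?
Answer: $- \frac{273513}{220145} + \frac{1269 \sqrt{17}}{220145} \approx -1.2187$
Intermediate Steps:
$R{\left(Z \right)} = \sqrt{9 + Z}$
$\frac{273513 + R{\left(8 \right)} \left(-1269\right)}{-370889 + 150744} = \frac{273513 + \sqrt{9 + 8} \left(-1269\right)}{-370889 + 150744} = \frac{273513 + \sqrt{17} \left(-1269\right)}{-220145} = \left(273513 - 1269 \sqrt{17}\right) \left(- \frac{1}{220145}\right) = - \frac{273513}{220145} + \frac{1269 \sqrt{17}}{220145}$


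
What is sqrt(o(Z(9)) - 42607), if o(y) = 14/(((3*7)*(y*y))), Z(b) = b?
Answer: I*sqrt(31060497)/27 ≈ 206.41*I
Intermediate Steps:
o(y) = 2/(3*y**2) (o(y) = 14/((21*y**2)) = 14*(1/(21*y**2)) = 2/(3*y**2))
sqrt(o(Z(9)) - 42607) = sqrt((2/3)/9**2 - 42607) = sqrt((2/3)*(1/81) - 42607) = sqrt(2/243 - 42607) = sqrt(-10353499/243) = I*sqrt(31060497)/27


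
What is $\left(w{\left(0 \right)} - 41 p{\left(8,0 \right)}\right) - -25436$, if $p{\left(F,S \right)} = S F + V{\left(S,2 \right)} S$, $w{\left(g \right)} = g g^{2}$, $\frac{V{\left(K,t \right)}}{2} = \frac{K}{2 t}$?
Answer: $25436$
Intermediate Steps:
$V{\left(K,t \right)} = \frac{K}{t}$ ($V{\left(K,t \right)} = 2 \frac{K}{2 t} = \frac{K}{t}$)
$w{\left(g \right)} = g^{3}$
$p{\left(F,S \right)} = \frac{S^{2}}{2} + F S$ ($p{\left(F,S \right)} = S F + \frac{S}{2} S = F S + S \frac{1}{2} S = F S + \frac{S}{2} S = F S + \frac{S^{2}}{2} = \frac{S^{2}}{2} + F S$)
$\left(w{\left(0 \right)} - 41 p{\left(8,0 \right)}\right) - -25436 = \left(0^{3} - 41 \cdot \frac{1}{2} \cdot 0 \left(0 + 2 \cdot 8\right)\right) - -25436 = \left(0 - 41 \cdot \frac{1}{2} \cdot 0 \left(0 + 16\right)\right) + 25436 = \left(0 - 41 \cdot \frac{1}{2} \cdot 0 \cdot 16\right) + 25436 = \left(0 - 0\right) + 25436 = \left(0 + 0\right) + 25436 = 0 + 25436 = 25436$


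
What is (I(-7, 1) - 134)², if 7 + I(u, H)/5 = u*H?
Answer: 41616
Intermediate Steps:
I(u, H) = -35 + 5*H*u (I(u, H) = -35 + 5*(u*H) = -35 + 5*(H*u) = -35 + 5*H*u)
(I(-7, 1) - 134)² = ((-35 + 5*1*(-7)) - 134)² = ((-35 - 35) - 134)² = (-70 - 134)² = (-204)² = 41616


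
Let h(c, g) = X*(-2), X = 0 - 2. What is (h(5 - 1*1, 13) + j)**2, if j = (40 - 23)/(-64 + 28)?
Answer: 16129/1296 ≈ 12.445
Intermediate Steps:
X = -2
j = -17/36 (j = 17/(-36) = 17*(-1/36) = -17/36 ≈ -0.47222)
h(c, g) = 4 (h(c, g) = -2*(-2) = 4)
(h(5 - 1*1, 13) + j)**2 = (4 - 17/36)**2 = (127/36)**2 = 16129/1296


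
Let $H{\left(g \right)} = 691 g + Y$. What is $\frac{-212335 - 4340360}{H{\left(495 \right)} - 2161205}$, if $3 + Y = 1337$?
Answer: $\frac{1517565}{605942} \approx 2.5045$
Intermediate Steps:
$Y = 1334$ ($Y = -3 + 1337 = 1334$)
$H{\left(g \right)} = 1334 + 691 g$ ($H{\left(g \right)} = 691 g + 1334 = 1334 + 691 g$)
$\frac{-212335 - 4340360}{H{\left(495 \right)} - 2161205} = \frac{-212335 - 4340360}{\left(1334 + 691 \cdot 495\right) - 2161205} = - \frac{4552695}{\left(1334 + 342045\right) - 2161205} = - \frac{4552695}{343379 - 2161205} = - \frac{4552695}{-1817826} = \left(-4552695\right) \left(- \frac{1}{1817826}\right) = \frac{1517565}{605942}$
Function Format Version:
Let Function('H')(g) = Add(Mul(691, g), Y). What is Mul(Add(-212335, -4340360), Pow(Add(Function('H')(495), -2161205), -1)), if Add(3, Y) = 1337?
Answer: Rational(1517565, 605942) ≈ 2.5045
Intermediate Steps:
Y = 1334 (Y = Add(-3, 1337) = 1334)
Function('H')(g) = Add(1334, Mul(691, g)) (Function('H')(g) = Add(Mul(691, g), 1334) = Add(1334, Mul(691, g)))
Mul(Add(-212335, -4340360), Pow(Add(Function('H')(495), -2161205), -1)) = Mul(Add(-212335, -4340360), Pow(Add(Add(1334, Mul(691, 495)), -2161205), -1)) = Mul(-4552695, Pow(Add(Add(1334, 342045), -2161205), -1)) = Mul(-4552695, Pow(Add(343379, -2161205), -1)) = Mul(-4552695, Pow(-1817826, -1)) = Mul(-4552695, Rational(-1, 1817826)) = Rational(1517565, 605942)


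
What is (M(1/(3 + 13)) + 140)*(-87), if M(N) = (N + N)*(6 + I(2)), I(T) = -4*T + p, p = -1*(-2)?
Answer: -12180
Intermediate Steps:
p = 2
I(T) = 2 - 4*T (I(T) = -4*T + 2 = 2 - 4*T)
M(N) = 0 (M(N) = (N + N)*(6 + (2 - 4*2)) = (2*N)*(6 + (2 - 8)) = (2*N)*(6 - 6) = (2*N)*0 = 0)
(M(1/(3 + 13)) + 140)*(-87) = (0 + 140)*(-87) = 140*(-87) = -12180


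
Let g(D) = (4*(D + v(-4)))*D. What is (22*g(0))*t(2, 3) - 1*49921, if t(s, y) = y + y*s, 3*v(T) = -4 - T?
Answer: -49921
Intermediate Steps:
v(T) = -4/3 - T/3 (v(T) = (-4 - T)/3 = -4/3 - T/3)
g(D) = 4*D**2 (g(D) = (4*(D + (-4/3 - 1/3*(-4))))*D = (4*(D + (-4/3 + 4/3)))*D = (4*(D + 0))*D = (4*D)*D = 4*D**2)
t(s, y) = y + s*y
(22*g(0))*t(2, 3) - 1*49921 = (22*(4*0**2))*(3*(1 + 2)) - 1*49921 = (22*(4*0))*(3*3) - 49921 = (22*0)*9 - 49921 = 0*9 - 49921 = 0 - 49921 = -49921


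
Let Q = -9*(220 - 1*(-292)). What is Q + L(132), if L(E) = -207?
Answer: -4815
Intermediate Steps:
Q = -4608 (Q = -9*(220 + 292) = -9*512 = -4608)
Q + L(132) = -4608 - 207 = -4815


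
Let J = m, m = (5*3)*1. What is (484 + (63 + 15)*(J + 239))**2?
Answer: 411927616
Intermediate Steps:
m = 15 (m = 15*1 = 15)
J = 15
(484 + (63 + 15)*(J + 239))**2 = (484 + (63 + 15)*(15 + 239))**2 = (484 + 78*254)**2 = (484 + 19812)**2 = 20296**2 = 411927616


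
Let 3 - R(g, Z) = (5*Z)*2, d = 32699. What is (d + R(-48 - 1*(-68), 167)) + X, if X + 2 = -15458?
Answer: 15572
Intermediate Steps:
R(g, Z) = 3 - 10*Z (R(g, Z) = 3 - 5*Z*2 = 3 - 10*Z)
X = -15460 (X = -2 - 15458 = -15460)
(d + R(-48 - 1*(-68), 167)) + X = (32699 + (3 - 10*167)) - 15460 = (32699 + (3 - 1670)) - 15460 = (32699 - 1667) - 15460 = 31032 - 15460 = 15572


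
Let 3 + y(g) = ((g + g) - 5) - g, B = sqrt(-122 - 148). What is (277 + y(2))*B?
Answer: 813*I*sqrt(30) ≈ 4453.0*I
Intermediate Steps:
B = 3*I*sqrt(30) (B = sqrt(-270) = 3*I*sqrt(30) ≈ 16.432*I)
y(g) = -8 + g (y(g) = -3 + (((g + g) - 5) - g) = -3 + ((2*g - 5) - g) = -3 + ((-5 + 2*g) - g) = -3 + (-5 + g) = -8 + g)
(277 + y(2))*B = (277 + (-8 + 2))*(3*I*sqrt(30)) = (277 - 6)*(3*I*sqrt(30)) = 271*(3*I*sqrt(30)) = 813*I*sqrt(30)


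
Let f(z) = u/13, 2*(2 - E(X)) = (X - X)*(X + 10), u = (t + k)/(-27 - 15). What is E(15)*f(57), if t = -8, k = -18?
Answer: 2/21 ≈ 0.095238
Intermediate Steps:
u = 13/21 (u = (-8 - 18)/(-27 - 15) = -26/(-42) = -26*(-1/42) = 13/21 ≈ 0.61905)
E(X) = 2 (E(X) = 2 - (X - X)*(X + 10)/2 = 2 - 0*(10 + X) = 2 - ½*0 = 2 + 0 = 2)
f(z) = 1/21 (f(z) = (13/21)/13 = (13/21)*(1/13) = 1/21)
E(15)*f(57) = 2*(1/21) = 2/21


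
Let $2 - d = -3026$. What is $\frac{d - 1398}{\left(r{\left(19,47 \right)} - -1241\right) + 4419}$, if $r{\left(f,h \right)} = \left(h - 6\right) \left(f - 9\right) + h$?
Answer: $\frac{1630}{6117} \approx 0.26647$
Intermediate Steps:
$d = 3028$ ($d = 2 - -3026 = 2 + 3026 = 3028$)
$r{\left(f,h \right)} = h + \left(-9 + f\right) \left(-6 + h\right)$ ($r{\left(f,h \right)} = \left(-6 + h\right) \left(-9 + f\right) + h = \left(-9 + f\right) \left(-6 + h\right) + h = h + \left(-9 + f\right) \left(-6 + h\right)$)
$\frac{d - 1398}{\left(r{\left(19,47 \right)} - -1241\right) + 4419} = \frac{3028 - 1398}{\left(\left(54 - 376 - 114 + 19 \cdot 47\right) - -1241\right) + 4419} = \frac{1630}{\left(\left(54 - 376 - 114 + 893\right) + 1241\right) + 4419} = \frac{1630}{\left(457 + 1241\right) + 4419} = \frac{1630}{1698 + 4419} = \frac{1630}{6117}$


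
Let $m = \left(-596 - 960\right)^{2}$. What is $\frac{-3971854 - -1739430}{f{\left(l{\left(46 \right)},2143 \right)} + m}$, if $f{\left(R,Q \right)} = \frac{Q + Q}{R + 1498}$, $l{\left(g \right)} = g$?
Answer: $- \frac{1723431328}{1869119135} \approx -0.92206$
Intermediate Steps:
$m = 2421136$ ($m = \left(-1556\right)^{2} = 2421136$)
$f{\left(R,Q \right)} = \frac{2 Q}{1498 + R}$
$\frac{-3971854 - -1739430}{f{\left(l{\left(46 \right)},2143 \right)} + m} = \frac{-3971854 - -1739430}{2 \cdot 2143 \frac{1}{1498 + 46} + 2421136} = \frac{-3971854 + \left(-126498 + 1865928\right)}{2 \cdot 2143 \cdot \frac{1}{1544} + 2421136} = \frac{-3971854 + 1739430}{2 \cdot 2143 \cdot \frac{1}{1544} + 2421136} = - \frac{2232424}{\frac{2143}{772} + 2421136} = - \frac{2232424}{\frac{1869119135}{772}} = \left(-2232424\right) \frac{772}{1869119135} = - \frac{1723431328}{1869119135}$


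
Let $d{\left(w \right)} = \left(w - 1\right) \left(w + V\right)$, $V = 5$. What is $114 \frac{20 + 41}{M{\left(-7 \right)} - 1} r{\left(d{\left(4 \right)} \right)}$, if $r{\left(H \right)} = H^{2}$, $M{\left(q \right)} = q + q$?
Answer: $- \frac{1689822}{5} \approx -3.3796 \cdot 10^{5}$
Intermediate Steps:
$M{\left(q \right)} = 2 q$
$d{\left(w \right)} = \left(-1 + w\right) \left(5 + w\right)$ ($d{\left(w \right)} = \left(w - 1\right) \left(w + 5\right) = \left(-1 + w\right) \left(5 + w\right)$)
$114 \frac{20 + 41}{M{\left(-7 \right)} - 1} r{\left(d{\left(4 \right)} \right)} = 114 \frac{20 + 41}{2 \left(-7\right) - 1} \left(-5 + 4^{2} + 4 \cdot 4\right)^{2} = 114 \frac{61}{-14 - 1} \left(-5 + 16 + 16\right)^{2} = 114 \frac{61}{-15} \cdot 27^{2} = 114 \cdot 61 \left(- \frac{1}{15}\right) 729 = 114 \left(- \frac{61}{15}\right) 729 = \left(- \frac{2318}{5}\right) 729 = - \frac{1689822}{5}$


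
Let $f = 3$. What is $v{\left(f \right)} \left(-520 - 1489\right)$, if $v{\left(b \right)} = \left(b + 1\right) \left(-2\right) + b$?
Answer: $10045$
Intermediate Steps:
$v{\left(b \right)} = -2 - b$ ($v{\left(b \right)} = \left(1 + b\right) \left(-2\right) + b = \left(-2 - 2 b\right) + b = -2 - b$)
$v{\left(f \right)} \left(-520 - 1489\right) = \left(-2 - 3\right) \left(-520 - 1489\right) = \left(-2 - 3\right) \left(-2009\right) = \left(-5\right) \left(-2009\right) = 10045$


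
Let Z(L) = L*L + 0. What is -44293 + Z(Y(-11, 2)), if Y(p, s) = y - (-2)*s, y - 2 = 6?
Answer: -44149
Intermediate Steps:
y = 8 (y = 2 + 6 = 8)
Y(p, s) = 8 + 2*s (Y(p, s) = 8 - (-2)*s = 8 + 2*s)
Z(L) = L² (Z(L) = L² + 0 = L²)
-44293 + Z(Y(-11, 2)) = -44293 + (8 + 2*2)² = -44293 + (8 + 4)² = -44293 + 12² = -44293 + 144 = -44149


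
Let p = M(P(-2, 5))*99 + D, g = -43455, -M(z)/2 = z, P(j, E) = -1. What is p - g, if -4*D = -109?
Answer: 174721/4 ≈ 43680.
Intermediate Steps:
D = 109/4 (D = -1/4*(-109) = 109/4 ≈ 27.250)
M(z) = -2*z
p = 901/4 (p = -2*(-1)*99 + 109/4 = 2*99 + 109/4 = 198 + 109/4 = 901/4 ≈ 225.25)
p - g = 901/4 - 1*(-43455) = 901/4 + 43455 = 174721/4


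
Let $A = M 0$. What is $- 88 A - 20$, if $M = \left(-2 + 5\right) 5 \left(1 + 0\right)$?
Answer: $-20$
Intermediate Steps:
$M = 15$ ($M = 3 \cdot 5 \cdot 1 = 3 \cdot 5 = 15$)
$A = 0$ ($A = 15 \cdot 0 = 0$)
$- 88 A - 20 = \left(-88\right) 0 - 20 = 0 - 20 = -20$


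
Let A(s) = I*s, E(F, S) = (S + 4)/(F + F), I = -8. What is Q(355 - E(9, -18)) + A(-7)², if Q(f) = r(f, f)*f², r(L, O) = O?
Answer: 32831764552/729 ≈ 4.5037e+7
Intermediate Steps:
E(F, S) = (4 + S)/(2*F) (E(F, S) = (4 + S)/((2*F)) = (4 + S)*(1/(2*F)) = (4 + S)/(2*F))
A(s) = -8*s
Q(f) = f³ (Q(f) = f*f² = f³)
Q(355 - E(9, -18)) + A(-7)² = (355 - (4 - 18)/(2*9))³ + (-8*(-7))² = (355 - (-14)/(2*9))³ + 56² = (355 - 1*(-7/9))³ + 3136 = (355 + 7/9)³ + 3136 = (3202/9)³ + 3136 = 32829478408/729 + 3136 = 32831764552/729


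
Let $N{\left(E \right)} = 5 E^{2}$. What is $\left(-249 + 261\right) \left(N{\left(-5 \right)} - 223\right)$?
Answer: $-1176$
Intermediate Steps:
$\left(-249 + 261\right) \left(N{\left(-5 \right)} - 223\right) = \left(-249 + 261\right) \left(5 \left(-5\right)^{2} - 223\right) = 12 \left(5 \cdot 25 - 223\right) = 12 \left(125 - 223\right) = 12 \left(-98\right) = -1176$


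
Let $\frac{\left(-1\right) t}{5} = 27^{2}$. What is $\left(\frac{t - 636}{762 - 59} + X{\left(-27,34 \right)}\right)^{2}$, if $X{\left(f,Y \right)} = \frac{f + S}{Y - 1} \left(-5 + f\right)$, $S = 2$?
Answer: $\frac{177347950129}{538193601} \approx 329.52$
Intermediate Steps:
$t = -3645$ ($t = - 5 \cdot 27^{2} = \left(-5\right) 729 = -3645$)
$X{\left(f,Y \right)} = \frac{\left(-5 + f\right) \left(2 + f\right)}{-1 + Y}$ ($X{\left(f,Y \right)} = \frac{f + 2}{Y - 1} \left(-5 + f\right) = \frac{2 + f}{-1 + Y} \left(-5 + f\right) = \frac{\left(-5 + f\right) \left(2 + f\right)}{-1 + Y}$)
$\left(\frac{t - 636}{762 - 59} + X{\left(-27,34 \right)}\right)^{2} = \left(\frac{-3645 - 636}{762 - 59} + \frac{-10 + \left(-27\right)^{2} - -81}{-1 + 34}\right)^{2} = \left(- \frac{4281}{703} + \frac{-10 + 729 + 81}{33}\right)^{2} = \left(\left(-4281\right) \frac{1}{703} + \frac{1}{33} \cdot 800\right)^{2} = \left(- \frac{4281}{703} + \frac{800}{33}\right)^{2} = \left(\frac{421127}{23199}\right)^{2} = \frac{177347950129}{538193601}$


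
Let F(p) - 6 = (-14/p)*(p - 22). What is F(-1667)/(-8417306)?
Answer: 6822/7015824551 ≈ 9.7237e-7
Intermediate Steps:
F(p) = 6 - 14*(-22 + p)/p (F(p) = 6 + (-14/p)*(p - 22) = 6 + (-14/p)*(-22 + p) = 6 - 14*(-22 + p)/p)
F(-1667)/(-8417306) = (-8 + 308/(-1667))/(-8417306) = (-8 + 308*(-1/1667))*(-1/8417306) = (-8 - 308/1667)*(-1/8417306) = -13644/1667*(-1/8417306) = 6822/7015824551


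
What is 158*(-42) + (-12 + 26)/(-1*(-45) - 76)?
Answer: -205730/31 ≈ -6636.5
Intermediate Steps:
158*(-42) + (-12 + 26)/(-1*(-45) - 76) = -6636 + 14/(45 - 76) = -6636 + 14/(-31) = -6636 + 14*(-1/31) = -6636 - 14/31 = -205730/31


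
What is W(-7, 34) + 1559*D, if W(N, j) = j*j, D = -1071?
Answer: -1668533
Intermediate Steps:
W(N, j) = j²
W(-7, 34) + 1559*D = 34² + 1559*(-1071) = 1156 - 1669689 = -1668533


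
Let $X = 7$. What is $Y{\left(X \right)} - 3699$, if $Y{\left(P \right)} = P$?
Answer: $-3692$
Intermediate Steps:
$Y{\left(X \right)} - 3699 = 7 - 3699 = -3692$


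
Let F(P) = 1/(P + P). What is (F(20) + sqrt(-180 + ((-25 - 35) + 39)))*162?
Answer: 81/20 + 162*I*sqrt(201) ≈ 4.05 + 2296.7*I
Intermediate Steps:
F(P) = 1/(2*P)
(F(20) + sqrt(-180 + ((-25 - 35) + 39)))*162 = ((1/2)/20 + sqrt(-180 + ((-25 - 35) + 39)))*162 = ((1/2)*(1/20) + sqrt(-180 + (-60 + 39)))*162 = (1/40 + sqrt(-180 - 21))*162 = (1/40 + sqrt(-201))*162 = (1/40 + I*sqrt(201))*162 = 81/20 + 162*I*sqrt(201)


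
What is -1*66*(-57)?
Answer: 3762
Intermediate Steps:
-1*66*(-57) = -66*(-57) = 3762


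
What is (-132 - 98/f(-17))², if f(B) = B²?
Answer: 1462756516/83521 ≈ 17514.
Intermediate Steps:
(-132 - 98/f(-17))² = (-132 - 98/((-17)²))² = (-132 - 98/289)² = (-38246/289)² = 1462756516/83521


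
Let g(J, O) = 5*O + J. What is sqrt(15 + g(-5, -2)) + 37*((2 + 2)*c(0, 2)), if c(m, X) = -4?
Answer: -592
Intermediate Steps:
g(J, O) = J + 5*O
sqrt(15 + g(-5, -2)) + 37*((2 + 2)*c(0, 2)) = sqrt(15 + (-5 + 5*(-2))) + 37*((2 + 2)*(-4)) = sqrt(15 + (-5 - 10)) + 37*(4*(-4)) = sqrt(15 - 15) + 37*(-16) = sqrt(0) - 592 = 0 - 592 = -592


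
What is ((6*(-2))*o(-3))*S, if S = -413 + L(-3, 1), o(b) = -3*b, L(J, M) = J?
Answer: 44928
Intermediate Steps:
S = -416 (S = -413 - 3 = -416)
((6*(-2))*o(-3))*S = ((6*(-2))*(-3*(-3)))*(-416) = -12*9*(-416) = -108*(-416) = 44928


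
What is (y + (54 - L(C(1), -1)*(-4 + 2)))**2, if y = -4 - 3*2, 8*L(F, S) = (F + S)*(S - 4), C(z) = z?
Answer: 1936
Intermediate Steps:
L(F, S) = (-4 + S)*(F + S)/8 (L(F, S) = ((F + S)*(S - 4))/8 = ((F + S)*(-4 + S))/8 = ((-4 + S)*(F + S))/8 = (-4 + S)*(F + S)/8)
y = -10 (y = -4 - 6 = -10)
(y + (54 - L(C(1), -1)*(-4 + 2)))**2 = (-10 + (54 - (-1/2*1 - 1/2*(-1) + (1/8)*(-1)**2 + (1/8)*1*(-1))*(-4 + 2)))**2 = (-10 + (54 - (-1/2 + 1/2 + (1/8)*1 - 1/8)*(-2)))**2 = (-10 + (54 - (-1/2 + 1/2 + 1/8 - 1/8)*(-2)))**2 = (-10 + (54 - 0*(-2)))**2 = (-10 + (54 - 1*0))**2 = (-10 + (54 + 0))**2 = (-10 + 54)**2 = 44**2 = 1936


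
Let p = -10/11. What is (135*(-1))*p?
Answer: 1350/11 ≈ 122.73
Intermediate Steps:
p = -10/11 (p = -10*1/11 = -10/11 ≈ -0.90909)
(135*(-1))*p = (135*(-1))*(-10/11) = -135*(-10/11) = 1350/11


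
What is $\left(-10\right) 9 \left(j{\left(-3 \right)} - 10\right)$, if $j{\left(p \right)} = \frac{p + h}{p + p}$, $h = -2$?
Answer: $825$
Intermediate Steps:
$j{\left(p \right)} = \frac{-2 + p}{2 p}$ ($j{\left(p \right)} = \frac{p - 2}{p + p} = \frac{-2 + p}{2 p}$)
$\left(-10\right) 9 \left(j{\left(-3 \right)} - 10\right) = \left(-10\right) 9 \left(\frac{-2 - 3}{2 \left(-3\right)} - 10\right) = - 90 \left(\frac{1}{2} \left(- \frac{1}{3}\right) \left(-5\right) - 10\right) = - 90 \left(\frac{5}{6} - 10\right) = \left(-90\right) \left(- \frac{55}{6}\right) = 825$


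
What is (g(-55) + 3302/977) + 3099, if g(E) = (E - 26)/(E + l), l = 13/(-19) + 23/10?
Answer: 3417635845/1101079 ≈ 3103.9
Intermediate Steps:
l = 307/190 (l = 13*(-1/19) + 23*(⅒) = -13/19 + 23/10 = 307/190 ≈ 1.6158)
g(E) = (-26 + E)/(307/190 + E) (g(E) = (E - 26)/(E + 307/190) = (-26 + E)/(307/190 + E))
(g(-55) + 3302/977) + 3099 = (190*(-26 - 55)/(307 + 190*(-55)) + 3302/977) + 3099 = (190*(-81)/(307 - 10450) + 3302*(1/977)) + 3099 = (190*(-81)/(-10143) + 3302/977) + 3099 = (190*(-1/10143)*(-81) + 3302/977) + 3099 = (1710/1127 + 3302/977) + 3099 = 5392024/1101079 + 3099 = 3417635845/1101079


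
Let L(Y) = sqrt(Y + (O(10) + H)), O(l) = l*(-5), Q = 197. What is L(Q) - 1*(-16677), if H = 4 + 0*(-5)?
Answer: 16677 + sqrt(151) ≈ 16689.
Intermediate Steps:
O(l) = -5*l
H = 4 (H = 4 + 0 = 4)
L(Y) = sqrt(-46 + Y) (L(Y) = sqrt(Y + (-5*10 + 4)) = sqrt(Y + (-50 + 4)) = sqrt(Y - 46) = sqrt(-46 + Y))
L(Q) - 1*(-16677) = sqrt(-46 + 197) - 1*(-16677) = sqrt(151) + 16677 = 16677 + sqrt(151)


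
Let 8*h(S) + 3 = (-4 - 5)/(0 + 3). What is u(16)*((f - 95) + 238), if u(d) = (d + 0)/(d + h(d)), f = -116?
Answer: 1728/61 ≈ 28.328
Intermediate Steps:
h(S) = -¾ (h(S) = -3/8 + ((-4 - 5)/(0 + 3))/8 = -3/8 + (-9/3)/8 = -3/8 + (-9*⅓)/8 = -3/8 + (⅛)*(-3) = -3/8 - 3/8 = -¾)
u(d) = d/(-¾ + d) (u(d) = (d + 0)/(d - ¾) = d/(-¾ + d))
u(16)*((f - 95) + 238) = (4*16/(-3 + 4*16))*((-116 - 95) + 238) = (4*16/(-3 + 64))*(-211 + 238) = (4*16/61)*27 = (4*16*(1/61))*27 = (64/61)*27 = 1728/61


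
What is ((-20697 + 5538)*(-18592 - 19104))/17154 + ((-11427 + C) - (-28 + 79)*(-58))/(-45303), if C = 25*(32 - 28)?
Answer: 1438211269001/43173759 ≈ 33312.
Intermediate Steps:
C = 100 (C = 25*4 = 100)
((-20697 + 5538)*(-18592 - 19104))/17154 + ((-11427 + C) - (-28 + 79)*(-58))/(-45303) = ((-20697 + 5538)*(-18592 - 19104))/17154 + ((-11427 + 100) - (-28 + 79)*(-58))/(-45303) = -15159*(-37696)*(1/17154) + (-11327 - 51*(-58))*(-1/45303) = 571433664*(1/17154) + (-11327 - 1*(-2958))*(-1/45303) = 95238944/2859 + (-11327 + 2958)*(-1/45303) = 95238944/2859 - 8369*(-1/45303) = 95238944/2859 + 8369/45303 = 1438211269001/43173759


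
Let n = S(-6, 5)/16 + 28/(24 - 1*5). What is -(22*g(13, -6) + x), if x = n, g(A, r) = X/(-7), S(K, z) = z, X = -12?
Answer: -84057/2128 ≈ -39.500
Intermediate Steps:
g(A, r) = 12/7 (g(A, r) = -12/(-7) = -12*(-⅐) = 12/7)
n = 543/304 (n = 5/16 + 28/(24 - 1*5) = 5*(1/16) + 28/(24 - 5) = 5/16 + 28/19 = 543/304 ≈ 1.7862)
x = 543/304 ≈ 1.7862
-(22*g(13, -6) + x) = -(22*(12/7) + 543/304) = -(264/7 + 543/304) = -1*84057/2128 = -84057/2128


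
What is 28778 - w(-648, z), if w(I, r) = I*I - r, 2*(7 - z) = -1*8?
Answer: -391115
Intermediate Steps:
z = 11 (z = 7 - (-1)*8/2 = 7 - ½*(-8) = 7 + 4 = 11)
w(I, r) = I² - r
28778 - w(-648, z) = 28778 - ((-648)² - 1*11) = 28778 - (419904 - 11) = 28778 - 1*419893 = 28778 - 419893 = -391115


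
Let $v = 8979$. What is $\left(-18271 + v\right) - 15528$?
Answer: $-24820$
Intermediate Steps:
$\left(-18271 + v\right) - 15528 = \left(-18271 + 8979\right) - 15528 = -9292 - 15528 = -24820$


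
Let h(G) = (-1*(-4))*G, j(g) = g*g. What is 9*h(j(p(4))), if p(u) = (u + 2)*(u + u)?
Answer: 82944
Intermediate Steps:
p(u) = 2*u*(2 + u) (p(u) = (2 + u)*(2*u) = 2*u*(2 + u))
j(g) = g²
h(G) = 4*G
9*h(j(p(4))) = 9*(4*(2*4*(2 + 4))²) = 9*(4*(2*4*6)²) = 9*(4*48²) = 9*(4*2304) = 9*9216 = 82944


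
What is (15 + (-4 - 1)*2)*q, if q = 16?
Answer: 80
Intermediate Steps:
(15 + (-4 - 1)*2)*q = (15 + (-4 - 1)*2)*16 = (15 - 5*2)*16 = (15 - 10)*16 = 5*16 = 80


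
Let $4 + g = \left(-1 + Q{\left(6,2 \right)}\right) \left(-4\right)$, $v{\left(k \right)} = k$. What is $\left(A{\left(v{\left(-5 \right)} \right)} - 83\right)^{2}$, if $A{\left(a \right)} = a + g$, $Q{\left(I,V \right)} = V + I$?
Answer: $14400$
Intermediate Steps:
$Q{\left(I,V \right)} = I + V$
$g = -32$ ($g = -4 + \left(-1 + \left(6 + 2\right)\right) \left(-4\right) = -4 + \left(-1 + 8\right) \left(-4\right) = -4 + 7 \left(-4\right) = -4 - 28 = -32$)
$A{\left(a \right)} = -32 + a$ ($A{\left(a \right)} = a - 32 = -32 + a$)
$\left(A{\left(v{\left(-5 \right)} \right)} - 83\right)^{2} = \left(\left(-32 - 5\right) - 83\right)^{2} = \left(-37 - 83\right)^{2} = \left(-120\right)^{2} = 14400$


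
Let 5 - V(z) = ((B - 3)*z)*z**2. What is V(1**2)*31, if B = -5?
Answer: 403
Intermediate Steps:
V(z) = 5 + 8*z**3 (V(z) = 5 - (-5 - 3)*z*z**2 = 5 - (-8*z)*z**2 = 5 - (-8)*z**3 = 5 + 8*z**3)
V(1**2)*31 = (5 + 8*(1**2)**3)*31 = (5 + 8*1**3)*31 = (5 + 8*1)*31 = (5 + 8)*31 = 13*31 = 403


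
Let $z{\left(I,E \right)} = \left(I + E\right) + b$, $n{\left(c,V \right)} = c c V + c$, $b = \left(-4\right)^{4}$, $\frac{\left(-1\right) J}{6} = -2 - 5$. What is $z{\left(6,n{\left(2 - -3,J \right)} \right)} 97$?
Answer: $127749$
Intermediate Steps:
$J = 42$ ($J = - 6 \left(-2 - 5\right) = \left(-6\right) \left(-7\right) = 42$)
$b = 256$
$n{\left(c,V \right)} = c + V c^{2}$ ($n{\left(c,V \right)} = c^{2} V + c = V c^{2} + c = c + V c^{2}$)
$z{\left(I,E \right)} = 256 + E + I$ ($z{\left(I,E \right)} = \left(I + E\right) + 256 = \left(E + I\right) + 256 = 256 + E + I$)
$z{\left(6,n{\left(2 - -3,J \right)} \right)} 97 = \left(256 + \left(2 - -3\right) \left(1 + 42 \left(2 - -3\right)\right) + 6\right) 97 = \left(256 + \left(2 + 3\right) \left(1 + 42 \left(2 + 3\right)\right) + 6\right) 97 = \left(256 + 5 \left(1 + 42 \cdot 5\right) + 6\right) 97 = \left(256 + 5 \left(1 + 210\right) + 6\right) 97 = \left(256 + 5 \cdot 211 + 6\right) 97 = \left(256 + 1055 + 6\right) 97 = 1317 \cdot 97 = 127749$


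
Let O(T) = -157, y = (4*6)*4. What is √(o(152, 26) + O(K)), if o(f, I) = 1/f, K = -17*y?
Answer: 7*I*√18506/76 ≈ 12.53*I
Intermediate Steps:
y = 96 (y = 24*4 = 96)
K = -1632 (K = -17*96 = -1632)
√(o(152, 26) + O(K)) = √(1/152 - 157) = √(-23863/152) = 7*I*√18506/76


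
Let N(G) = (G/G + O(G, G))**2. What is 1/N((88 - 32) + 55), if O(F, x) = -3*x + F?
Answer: 1/48841 ≈ 2.0475e-5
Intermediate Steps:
O(F, x) = F - 3*x
N(G) = (1 - 2*G)**2 (N(G) = (G/G + (G - 3*G))**2 = (1 - 2*G)**2)
1/N((88 - 32) + 55) = 1/((1 - 2*((88 - 32) + 55))**2) = 1/((1 - 2*(56 + 55))**2) = 1/((1 - 2*111)**2) = 1/((1 - 222)**2) = 1/((-221)**2) = 1/48841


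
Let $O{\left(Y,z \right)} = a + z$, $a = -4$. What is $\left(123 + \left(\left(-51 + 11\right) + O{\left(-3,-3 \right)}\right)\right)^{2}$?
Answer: $5776$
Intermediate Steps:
$O{\left(Y,z \right)} = -4 + z$
$\left(123 + \left(\left(-51 + 11\right) + O{\left(-3,-3 \right)}\right)\right)^{2} = \left(123 + \left(\left(-51 + 11\right) - 7\right)\right)^{2} = \left(123 - 47\right)^{2} = 76^{2} = 5776$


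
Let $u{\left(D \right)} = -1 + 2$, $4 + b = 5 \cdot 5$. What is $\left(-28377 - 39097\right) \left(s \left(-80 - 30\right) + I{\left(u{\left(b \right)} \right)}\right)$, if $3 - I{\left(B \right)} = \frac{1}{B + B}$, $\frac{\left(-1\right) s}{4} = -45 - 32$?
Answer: $2285850435$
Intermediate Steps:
$s = 308$ ($s = - 4 \left(-45 - 32\right) = \left(-4\right) \left(-77\right) = 308$)
$b = 21$ ($b = -4 + 5 \cdot 5 = -4 + 25 = 21$)
$u{\left(D \right)} = 1$
$I{\left(B \right)} = 3 - \frac{1}{2 B}$ ($I{\left(B \right)} = 3 - \frac{1}{B + B} = 3 - \frac{1}{2 B}$)
$\left(-28377 - 39097\right) \left(s \left(-80 - 30\right) + I{\left(u{\left(b \right)} \right)}\right) = \left(-28377 - 39097\right) \left(308 \left(-80 - 30\right) + \left(3 - \frac{1}{2 \cdot 1}\right)\right) = - 67474 \left(308 \left(-110\right) + \left(3 - \frac{1}{2}\right)\right) = - 67474 \left(-33880 + \left(3 - \frac{1}{2}\right)\right) = - 67474 \left(-33880 + \frac{5}{2}\right) = \left(-67474\right) \left(- \frac{67755}{2}\right) = 2285850435$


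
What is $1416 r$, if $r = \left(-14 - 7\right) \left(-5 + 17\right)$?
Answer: $-356832$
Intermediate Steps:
$r = -252$ ($r = \left(-21\right) 12 = -252$)
$1416 r = 1416 \left(-252\right) = -356832$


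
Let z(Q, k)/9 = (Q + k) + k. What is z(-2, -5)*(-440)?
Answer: 47520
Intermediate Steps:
z(Q, k) = 9*Q + 18*k (z(Q, k) = 9*((Q + k) + k) = 9*(Q + 2*k) = 9*Q + 18*k)
z(-2, -5)*(-440) = (9*(-2) + 18*(-5))*(-440) = (-18 - 90)*(-440) = -108*(-440) = 47520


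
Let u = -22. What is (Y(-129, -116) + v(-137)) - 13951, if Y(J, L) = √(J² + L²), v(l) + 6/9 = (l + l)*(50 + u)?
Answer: -64871/3 + √30097 ≈ -21450.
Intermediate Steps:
v(l) = -⅔ + 56*l (v(l) = -⅔ + (l + l)*(50 - 22) = -⅔ + (2*l)*28 = -⅔ + 56*l)
(Y(-129, -116) + v(-137)) - 13951 = (√((-129)² + (-116)²) + (-⅔ + 56*(-137))) - 13951 = (√(16641 + 13456) + (-⅔ - 7672)) - 13951 = (√30097 - 23018/3) - 13951 = (-23018/3 + √30097) - 13951 = -64871/3 + √30097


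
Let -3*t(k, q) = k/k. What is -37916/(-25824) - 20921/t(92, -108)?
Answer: 405207407/6456 ≈ 62764.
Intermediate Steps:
t(k, q) = -1/3 (t(k, q) = -k/(3*k) = -1/3*1 = -1/3)
-37916/(-25824) - 20921/t(92, -108) = -37916/(-25824) - 20921/(-1/3) = -37916*(-1/25824) - 20921*(-3) = 9479/6456 + 62763 = 405207407/6456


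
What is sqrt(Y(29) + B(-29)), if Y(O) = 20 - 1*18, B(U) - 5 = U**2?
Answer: 4*sqrt(53) ≈ 29.120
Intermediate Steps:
B(U) = 5 + U**2
Y(O) = 2 (Y(O) = 20 - 18 = 2)
sqrt(Y(29) + B(-29)) = sqrt(2 + (5 + (-29)**2)) = sqrt(2 + (5 + 841)) = sqrt(2 + 846) = sqrt(848) = 4*sqrt(53)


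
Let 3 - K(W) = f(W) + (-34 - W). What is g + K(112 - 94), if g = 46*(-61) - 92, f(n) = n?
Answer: -2861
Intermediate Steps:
g = -2898 (g = -2806 - 92 = -2898)
K(W) = 37 (K(W) = 3 - (W + (-34 - W)) = 3 - 1*(-34) = 3 + 34 = 37)
g + K(112 - 94) = -2898 + 37 = -2861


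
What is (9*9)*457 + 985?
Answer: 38002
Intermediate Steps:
(9*9)*457 + 985 = 81*457 + 985 = 37017 + 985 = 38002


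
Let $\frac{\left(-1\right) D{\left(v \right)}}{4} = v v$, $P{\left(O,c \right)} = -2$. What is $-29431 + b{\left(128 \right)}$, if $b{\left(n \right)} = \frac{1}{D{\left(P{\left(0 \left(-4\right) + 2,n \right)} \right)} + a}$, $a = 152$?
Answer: $- \frac{4002615}{136} \approx -29431.0$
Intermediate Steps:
$D{\left(v \right)} = - 4 v^{2}$ ($D{\left(v \right)} = - 4 v v = - 4 v^{2}$)
$b{\left(n \right)} = \frac{1}{136}$ ($b{\left(n \right)} = \frac{1}{- 4 \left(-2\right)^{2} + 152} = \frac{1}{\left(-4\right) 4 + 152} = \frac{1}{-16 + 152} = \frac{1}{136}$)
$-29431 + b{\left(128 \right)} = -29431 + \frac{1}{136} = - \frac{4002615}{136}$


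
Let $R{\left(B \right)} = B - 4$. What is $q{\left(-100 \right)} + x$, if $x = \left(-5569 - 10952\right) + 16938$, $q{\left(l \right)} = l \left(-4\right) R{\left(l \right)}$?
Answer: $-41183$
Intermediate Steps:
$R{\left(B \right)} = -4 + B$
$q{\left(l \right)} = - 4 l \left(-4 + l\right)$ ($q{\left(l \right)} = l \left(-4\right) \left(-4 + l\right) = - 4 l \left(-4 + l\right)$)
$x = 417$ ($x = -16521 + 16938 = 417$)
$q{\left(-100 \right)} + x = 4 \left(-100\right) \left(4 - -100\right) + 417 = 4 \left(-100\right) \left(4 + 100\right) + 417 = 4 \left(-100\right) 104 + 417 = -41600 + 417 = -41183$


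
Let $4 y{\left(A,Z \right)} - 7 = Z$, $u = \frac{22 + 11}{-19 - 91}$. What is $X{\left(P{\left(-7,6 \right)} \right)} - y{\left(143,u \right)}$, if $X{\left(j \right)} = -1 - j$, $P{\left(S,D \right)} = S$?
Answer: $\frac{173}{40} \approx 4.325$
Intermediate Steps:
$u = - \frac{3}{10}$ ($u = \frac{33}{-110} = 33 \left(- \frac{1}{110}\right) = - \frac{3}{10} \approx -0.3$)
$y{\left(A,Z \right)} = \frac{7}{4} + \frac{Z}{4}$
$X{\left(P{\left(-7,6 \right)} \right)} - y{\left(143,u \right)} = \left(-1 - -7\right) - \left(\frac{7}{4} + \frac{1}{4} \left(- \frac{3}{10}\right)\right) = \left(-1 + 7\right) - \left(\frac{7}{4} - \frac{3}{40}\right) = 6 - \frac{67}{40} = \frac{173}{40}$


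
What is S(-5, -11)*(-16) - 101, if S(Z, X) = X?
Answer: 75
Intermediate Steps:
S(-5, -11)*(-16) - 101 = -11*(-16) - 101 = 176 - 101 = 75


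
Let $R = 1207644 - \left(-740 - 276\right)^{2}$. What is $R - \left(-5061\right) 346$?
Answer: $1926494$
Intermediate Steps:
$R = 175388$ ($R = 1207644 - \left(-1016\right)^{2} = 1207644 - 1032256 = 175388$)
$R - \left(-5061\right) 346 = 175388 - \left(-5061\right) 346 = 175388 - -1751106 = 175388 + 1751106 = 1926494$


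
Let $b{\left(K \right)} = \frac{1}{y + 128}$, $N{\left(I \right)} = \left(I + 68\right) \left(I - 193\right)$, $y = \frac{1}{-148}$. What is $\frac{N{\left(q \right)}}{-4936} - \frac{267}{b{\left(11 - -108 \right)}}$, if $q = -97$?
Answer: $- \frac{1560403231}{45658} \approx -34176.0$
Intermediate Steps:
$y = - \frac{1}{148} \approx -0.0067568$
$N{\left(I \right)} = \left(-193 + I\right) \left(68 + I\right)$ ($N{\left(I \right)} = \left(68 + I\right) \left(-193 + I\right) = \left(-193 + I\right) \left(68 + I\right)$)
$b{\left(K \right)} = \frac{148}{18943}$ ($b{\left(K \right)} = \frac{1}{- \frac{1}{148} + 128} = \frac{1}{\frac{18943}{148}} = \frac{148}{18943}$)
$\frac{N{\left(q \right)}}{-4936} - \frac{267}{b{\left(11 - -108 \right)}} = \frac{-13124 + \left(-97\right)^{2} - -12125}{-4936} - \frac{267}{\frac{148}{18943}} = \left(-13124 + 9409 + 12125\right) \left(- \frac{1}{4936}\right) - \frac{5057781}{148} = 8410 \left(- \frac{1}{4936}\right) - \frac{5057781}{148} = - \frac{4205}{2468} - \frac{5057781}{148} = - \frac{1560403231}{45658}$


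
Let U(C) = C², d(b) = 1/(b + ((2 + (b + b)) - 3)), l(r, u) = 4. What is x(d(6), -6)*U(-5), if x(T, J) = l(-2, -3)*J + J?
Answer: -750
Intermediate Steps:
d(b) = 1/(-1 + 3*b) (d(b) = 1/(b + ((2 + 2*b) - 3)) = 1/(b + (-1 + 2*b)) = 1/(-1 + 3*b))
x(T, J) = 5*J (x(T, J) = 4*J + J = 5*J)
x(d(6), -6)*U(-5) = (5*(-6))*(-5)² = -30*25 = -750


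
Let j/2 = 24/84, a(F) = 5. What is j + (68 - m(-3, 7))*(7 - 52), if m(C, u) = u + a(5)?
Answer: -17636/7 ≈ -2519.4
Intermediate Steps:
m(C, u) = 5 + u (m(C, u) = u + 5 = 5 + u)
j = 4/7 (j = 2*(24/84) = 2*(24*(1/84)) = 2*(2/7) = 4/7 ≈ 0.57143)
j + (68 - m(-3, 7))*(7 - 52) = 4/7 + (68 - (5 + 7))*(7 - 52) = 4/7 + (68 - 1*12)*(-45) = 4/7 + (68 - 12)*(-45) = 4/7 + 56*(-45) = 4/7 - 2520 = -17636/7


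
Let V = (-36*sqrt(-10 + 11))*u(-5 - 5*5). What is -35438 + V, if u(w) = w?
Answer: -34358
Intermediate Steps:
V = 1080 (V = (-36*sqrt(-10 + 11))*(-5 - 5*5) = (-36*sqrt(1))*(-5 - 25) = -36*1*(-30) = -36*(-30) = 1080)
-35438 + V = -35438 + 1080 = -34358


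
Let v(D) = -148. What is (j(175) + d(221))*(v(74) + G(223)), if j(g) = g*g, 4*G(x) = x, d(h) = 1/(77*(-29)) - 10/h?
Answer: -2788385505903/986986 ≈ -2.8252e+6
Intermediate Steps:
d(h) = -1/2233 - 10/h (d(h) = (1/77)*(-1/29) - 10/h = -1/2233 - 10/h)
G(x) = x/4
j(g) = g²
(j(175) + d(221))*(v(74) + G(223)) = (175² + (1/2233)*(-22330 - 1*221)/221)*(-148 + (¼)*223) = (30625 + (1/2233)*(1/221)*(-22330 - 221))*(-148 + 223/4) = (30625 + (1/2233)*(1/221)*(-22551))*(-369/4) = (30625 - 22551/493493)*(-369/4) = (15113200574/493493)*(-369/4) = -2788385505903/986986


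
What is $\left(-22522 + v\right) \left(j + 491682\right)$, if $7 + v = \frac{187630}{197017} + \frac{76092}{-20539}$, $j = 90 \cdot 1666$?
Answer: $- \frac{58500181499935068462}{4046532163} \approx -1.4457 \cdot 10^{10}$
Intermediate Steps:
$j = 149940$
$v = - \frac{39463410135}{4046532163}$ ($v = -7 + \left(\frac{187630}{197017} + \frac{76092}{-20539}\right) = -7 + \left(187630 \cdot \frac{1}{197017} + 76092 \left(- \frac{1}{20539}\right)\right) = -7 + \left(\frac{187630}{197017} - \frac{76092}{20539}\right) = -7 - \frac{11137684994}{4046532163} = - \frac{39463410135}{4046532163} \approx -9.7524$)
$\left(-22522 + v\right) \left(j + 491682\right) = \left(-22522 - \frac{39463410135}{4046532163}\right) \left(149940 + 491682\right) = \left(- \frac{91175460785221}{4046532163}\right) 641622 = - \frac{58500181499935068462}{4046532163}$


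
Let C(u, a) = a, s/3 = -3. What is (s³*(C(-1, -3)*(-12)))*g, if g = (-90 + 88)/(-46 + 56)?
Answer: 26244/5 ≈ 5248.8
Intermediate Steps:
s = -9 (s = 3*(-3) = -9)
g = -⅕ (g = -2/10 = -2*⅒ = -⅕ ≈ -0.20000)
(s³*(C(-1, -3)*(-12)))*g = ((-9)³*(-3*(-12)))*(-⅕) = -729*36*(-⅕) = -26244*(-⅕) = 26244/5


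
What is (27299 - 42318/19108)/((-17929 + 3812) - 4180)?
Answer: -13725973/9200502 ≈ -1.4919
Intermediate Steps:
(27299 - 42318/19108)/((-17929 + 3812) - 4180) = (27299 - 42318*1/19108)/(-14117 - 4180) = (27299 - 21159/9554)/(-18297) = (260793487/9554)*(-1/18297) = -13725973/9200502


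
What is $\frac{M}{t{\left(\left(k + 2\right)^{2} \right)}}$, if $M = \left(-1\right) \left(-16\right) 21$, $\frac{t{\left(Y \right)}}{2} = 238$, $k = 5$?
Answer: $\frac{12}{17} \approx 0.70588$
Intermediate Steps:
$t{\left(Y \right)} = 476$ ($t{\left(Y \right)} = 2 \cdot 238 = 476$)
$M = 336$ ($M = 16 \cdot 21 = 336$)
$\frac{M}{t{\left(\left(k + 2\right)^{2} \right)}} = \frac{336}{476} = 336 \cdot \frac{1}{476} = \frac{12}{17}$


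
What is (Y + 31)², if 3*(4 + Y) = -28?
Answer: 2809/9 ≈ 312.11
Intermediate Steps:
Y = -40/3 (Y = -4 + (⅓)*(-28) = -4 - 28/3 = -40/3 ≈ -13.333)
(Y + 31)² = (-40/3 + 31)² = (53/3)² = 2809/9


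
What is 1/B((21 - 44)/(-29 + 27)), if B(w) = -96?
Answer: -1/96 ≈ -0.010417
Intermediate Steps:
1/B((21 - 44)/(-29 + 27)) = 1/(-96) = -1/96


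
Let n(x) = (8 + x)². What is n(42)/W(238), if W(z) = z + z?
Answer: 625/119 ≈ 5.2521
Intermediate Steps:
W(z) = 2*z
n(42)/W(238) = (8 + 42)²/((2*238)) = 50²/476 = 2500*(1/476) = 625/119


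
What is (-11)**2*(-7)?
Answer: -847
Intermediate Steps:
(-11)**2*(-7) = 121*(-7) = -847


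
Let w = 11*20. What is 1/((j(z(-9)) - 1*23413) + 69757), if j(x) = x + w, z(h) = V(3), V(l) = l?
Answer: 1/46567 ≈ 2.1474e-5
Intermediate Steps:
z(h) = 3
w = 220
j(x) = 220 + x (j(x) = x + 220 = 220 + x)
1/((j(z(-9)) - 1*23413) + 69757) = 1/(((220 + 3) - 1*23413) + 69757) = 1/((223 - 23413) + 69757) = 1/(-23190 + 69757) = 1/46567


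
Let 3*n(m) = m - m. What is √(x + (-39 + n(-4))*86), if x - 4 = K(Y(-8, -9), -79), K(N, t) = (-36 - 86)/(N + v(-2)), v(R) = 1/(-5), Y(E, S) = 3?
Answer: I*√166285/7 ≈ 58.254*I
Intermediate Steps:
v(R) = -⅕
n(m) = 0 (n(m) = (m - m)/3 = (⅓)*0 = 0)
K(N, t) = -122/(-⅕ + N) (K(N, t) = (-36 - 86)/(N - ⅕) = -122/(-⅕ + N))
x = -277/7 (x = 4 - 610/(-1 + 5*3) = 4 - 610/(-1 + 15) = 4 - 610/14 = 4 - 610*1/14 = 4 - 305/7 = -277/7 ≈ -39.571)
√(x + (-39 + n(-4))*86) = √(-277/7 + (-39 + 0)*86) = √(-277/7 - 39*86) = √(-277/7 - 3354) = √(-23755/7) = I*√166285/7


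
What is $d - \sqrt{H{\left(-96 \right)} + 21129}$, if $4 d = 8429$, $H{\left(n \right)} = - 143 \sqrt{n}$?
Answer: $\frac{8429}{4} - \sqrt{21129 - 572 i \sqrt{6}} \approx 1961.8 + 4.8169 i$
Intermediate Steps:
$d = \frac{8429}{4}$ ($d = \frac{1}{4} \cdot 8429 = \frac{8429}{4} \approx 2107.3$)
$d - \sqrt{H{\left(-96 \right)} + 21129} = \frac{8429}{4} - \sqrt{- 143 \sqrt{-96} + 21129} = \frac{8429}{4} - \sqrt{- 143 \cdot 4 i \sqrt{6} + 21129} = \frac{8429}{4} - \sqrt{- 572 i \sqrt{6} + 21129} = \frac{8429}{4} - \sqrt{21129 - 572 i \sqrt{6}}$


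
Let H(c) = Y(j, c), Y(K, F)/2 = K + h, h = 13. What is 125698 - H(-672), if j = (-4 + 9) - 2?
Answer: 125666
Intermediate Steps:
j = 3 (j = 5 - 2 = 3)
Y(K, F) = 26 + 2*K (Y(K, F) = 2*(K + 13) = 2*(13 + K) = 26 + 2*K)
H(c) = 32 (H(c) = 26 + 2*3 = 26 + 6 = 32)
125698 - H(-672) = 125698 - 1*32 = 125698 - 32 = 125666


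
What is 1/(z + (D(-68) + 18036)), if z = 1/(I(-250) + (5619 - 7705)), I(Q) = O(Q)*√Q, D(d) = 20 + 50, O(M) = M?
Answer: 72338524778/1309761322076645 - 50*I*√10/261952264415329 ≈ 5.523e-5 - 6.036e-13*I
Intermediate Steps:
D(d) = 70
I(Q) = Q^(3/2) (I(Q) = Q*√Q = Q^(3/2))
z = 1/(-2086 - 1250*I*√10) (z = 1/((-250)^(3/2) + (5619 - 7705)) = 1/(-1250*I*√10 - 2086) = 1/(-2086 - 1250*I*√10) ≈ -0.00010442 + 0.00019788*I)
1/(z + (D(-68) + 18036)) = 1/(I/(2*(-1043*I + 625*√10)) + (70 + 18036)) = 1/(I/(2*(-1043*I + 625*√10)) + 18106) = 1/(18106 + I/(2*(-1043*I + 625*√10)))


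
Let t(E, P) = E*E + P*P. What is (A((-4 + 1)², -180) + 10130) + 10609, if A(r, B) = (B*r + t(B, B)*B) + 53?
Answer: -11644828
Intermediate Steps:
t(E, P) = E² + P²
A(r, B) = 53 + 2*B³ + B*r (A(r, B) = (B*r + (B² + B²)*B) + 53 = (B*r + (2*B²)*B) + 53 = (B*r + 2*B³) + 53 = (2*B³ + B*r) + 53 = 53 + 2*B³ + B*r)
(A((-4 + 1)², -180) + 10130) + 10609 = ((53 + 2*(-180)³ - 180*(-4 + 1)²) + 10130) + 10609 = ((53 + 2*(-5832000) - 180*(-3)²) + 10130) + 10609 = ((53 - 11664000 - 180*9) + 10130) + 10609 = ((53 - 11664000 - 1620) + 10130) + 10609 = (-11665567 + 10130) + 10609 = -11655437 + 10609 = -11644828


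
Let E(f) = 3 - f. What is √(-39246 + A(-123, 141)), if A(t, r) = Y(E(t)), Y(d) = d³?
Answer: √1961130 ≈ 1400.4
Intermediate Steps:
A(t, r) = (3 - t)³
√(-39246 + A(-123, 141)) = √(-39246 - (-3 - 123)³) = √(-39246 - 1*(-126)³) = √(-39246 - 1*(-2000376)) = √(-39246 + 2000376) = √1961130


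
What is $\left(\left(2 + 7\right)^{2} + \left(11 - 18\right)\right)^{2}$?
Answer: $5476$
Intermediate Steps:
$\left(\left(2 + 7\right)^{2} + \left(11 - 18\right)\right)^{2} = \left(9^{2} + \left(11 - 18\right)\right)^{2} = \left(81 - 7\right)^{2} = 74^{2} = 5476$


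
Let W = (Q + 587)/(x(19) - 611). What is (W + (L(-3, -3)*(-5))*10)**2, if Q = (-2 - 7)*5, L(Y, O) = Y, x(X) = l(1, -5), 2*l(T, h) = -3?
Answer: 33366867556/1500625 ≈ 22235.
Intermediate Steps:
l(T, h) = -3/2 (l(T, h) = (1/2)*(-3) = -3/2)
x(X) = -3/2
Q = -45 (Q = -9*5 = -45)
W = -1084/1225 (W = (-45 + 587)/(-3/2 - 611) = 542/(-1225/2) = 542*(-2/1225) = -1084/1225 ≈ -0.88490)
(W + (L(-3, -3)*(-5))*10)**2 = (-1084/1225 - 3*(-5)*10)**2 = (-1084/1225 + 15*10)**2 = (-1084/1225 + 150)**2 = (182666/1225)**2 = 33366867556/1500625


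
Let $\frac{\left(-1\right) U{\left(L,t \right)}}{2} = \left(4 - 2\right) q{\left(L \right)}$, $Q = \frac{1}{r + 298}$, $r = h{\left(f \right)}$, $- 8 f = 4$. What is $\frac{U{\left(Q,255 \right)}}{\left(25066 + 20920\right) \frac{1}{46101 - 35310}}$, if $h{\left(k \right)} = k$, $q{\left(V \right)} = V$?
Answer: $- \frac{43164}{13680835} \approx -0.0031551$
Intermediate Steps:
$f = - \frac{1}{2}$ ($f = \left(- \frac{1}{8}\right) 4 = - \frac{1}{2} \approx -0.5$)
$r = - \frac{1}{2} \approx -0.5$
$Q = \frac{2}{595}$ ($Q = \frac{1}{- \frac{1}{2} + 298} = \frac{1}{\frac{595}{2}} = \frac{2}{595} \approx 0.0033613$)
$U{\left(L,t \right)} = - 4 L$ ($U{\left(L,t \right)} = - 2 \left(4 - 2\right) L = - 2 \cdot 2 L = - 4 L$)
$\frac{U{\left(Q,255 \right)}}{\left(25066 + 20920\right) \frac{1}{46101 - 35310}} = \frac{\left(-4\right) \frac{2}{595}}{\left(25066 + 20920\right) \frac{1}{46101 - 35310}} = - \frac{8}{595 \cdot \frac{45986}{10791}} = \left(- \frac{8}{595}\right) \frac{10791}{45986} = - \frac{43164}{13680835}$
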